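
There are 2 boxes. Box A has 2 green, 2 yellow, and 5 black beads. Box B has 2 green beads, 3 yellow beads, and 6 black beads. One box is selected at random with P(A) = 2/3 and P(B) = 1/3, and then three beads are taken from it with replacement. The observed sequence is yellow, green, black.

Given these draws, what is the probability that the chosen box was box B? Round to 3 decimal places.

0.330

The likelihood of the observed sequence under each hypothesis: P(data | box A) = (2/9)(2/9)(5/9) = 0.027435; P(data | box B) = (3/11)(2/11)(6/11) = 0.027047.
Weighting by the prior gives 2/3 · 0.027435 = 0.01829, 1/3 · 0.027047 = 0.0090158; summing to 0.027306.
So P(box B | data) = (0.0090158) / (0.027306) = 0.33018.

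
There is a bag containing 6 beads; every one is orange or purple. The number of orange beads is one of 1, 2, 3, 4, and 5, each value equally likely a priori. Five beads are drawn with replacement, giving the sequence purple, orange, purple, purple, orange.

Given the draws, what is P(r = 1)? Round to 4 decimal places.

Under each hypothesis, the probability of the observed sequence is: P(data | r = 1) = (5/6)(1/6)(5/6)(5/6)(1/6) = 0.016075; P(data | r = 2) = (4/6)(2/6)(4/6)(4/6)(2/6) = 0.032922; P(data | r = 3) = (3/6)(3/6)(3/6)(3/6)(3/6) = 0.03125; P(data | r = 4) = (2/6)(4/6)(2/6)(2/6)(4/6) = 0.016461; P(data | r = 5) = (1/6)(5/6)(1/6)(1/6)(5/6) = 0.003215.
Weighting by the prior gives 1/5 · 0.016075 = 0.003215, 1/5 · 0.032922 = 0.0065844, 1/5 · 0.03125 = 0.00625, 1/5 · 0.016461 = 0.0032922, 1/5 · 0.003215 = 0.000643; with total 0.019985.
Hence P(r = 1 | data) = (0.003215) / (0.019985) = 0.16088.

0.1609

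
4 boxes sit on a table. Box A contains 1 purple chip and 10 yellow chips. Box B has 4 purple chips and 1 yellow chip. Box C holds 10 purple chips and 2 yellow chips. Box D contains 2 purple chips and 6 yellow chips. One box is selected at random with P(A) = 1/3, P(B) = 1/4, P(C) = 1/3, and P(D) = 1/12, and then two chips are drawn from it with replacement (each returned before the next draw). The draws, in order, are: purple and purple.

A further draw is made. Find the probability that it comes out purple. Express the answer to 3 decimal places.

Under each hypothesis, the probability of the observed sequence is: P(data | box A) = (1/11)(1/11) = 0.0082645; P(data | box B) = (4/5)(4/5) = 0.64; P(data | box C) = (10/12)(10/12) = 0.69444; P(data | box D) = (2/8)(2/8) = 0.0625.
Multiplying each by its prior: 1/3 · 0.0082645 = 0.0027548, 1/4 · 0.64 = 0.16, 1/3 · 0.69444 = 0.23148, 1/12 · 0.0625 = 0.0052083; these sum to 0.39944.
The posterior is then P(box A | data) = 0.0068966, P(box B | data) = 0.40056, P(box C | data) = 0.57951, P(box D | data) = 0.013039.
The predictive probability is P(purple next | data) = (1/11)(0.0068966) + (4/5)(0.40056) + (5/6)(0.57951) + (1/4)(0.013039) = 0.80726.

0.807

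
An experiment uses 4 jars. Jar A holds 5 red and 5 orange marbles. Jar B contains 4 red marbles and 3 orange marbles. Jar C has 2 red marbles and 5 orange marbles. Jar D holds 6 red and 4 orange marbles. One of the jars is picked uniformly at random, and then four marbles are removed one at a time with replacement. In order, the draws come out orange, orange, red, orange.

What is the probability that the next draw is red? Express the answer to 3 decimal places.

0.439

For each hypothesis, P(data | H) works out to: P(data | jar A) = (5/10)(5/10)(5/10)(5/10) = 0.0625; P(data | jar B) = (3/7)(3/7)(4/7)(3/7) = 0.044981; P(data | jar C) = (5/7)(5/7)(2/7)(5/7) = 0.10412; P(data | jar D) = (4/10)(4/10)(6/10)(4/10) = 0.0384.
Multiplying each by its prior: 1/4 · 0.0625 = 0.015625, 1/4 · 0.044981 = 0.011245, 1/4 · 0.10412 = 0.026031, 1/4 · 0.0384 = 0.0096; with total 0.062501.
Normalising, the posterior is P(jar A | data) = 0.25, P(jar B | data) = 0.17992, P(jar C | data) = 0.41649, P(jar D | data) = 0.1536.
The predictive probability is P(red next | data) = (1/2)(0.25) + (4/7)(0.17992) + (2/7)(0.41649) + (3/5)(0.1536) = 0.43896.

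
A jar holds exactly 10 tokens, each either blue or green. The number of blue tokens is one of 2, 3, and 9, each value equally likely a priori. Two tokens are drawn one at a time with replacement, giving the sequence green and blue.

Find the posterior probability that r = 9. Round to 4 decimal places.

0.1957

For each hypothesis, P(data | H) works out to: P(data | r = 2) = (8/10)(2/10) = 4/25; P(data | r = 3) = (7/10)(3/10) = 21/100; P(data | r = 9) = (1/10)(9/10) = 9/100.
Weighting by the prior gives 1/3 · 4/25 = 4/75, 1/3 · 21/100 = 7/100, 1/3 · 9/100 = 3/100; summing to 23/150.
Therefore the posterior P(r = 9 | data) = (3/100) / (23/150) = 9/46.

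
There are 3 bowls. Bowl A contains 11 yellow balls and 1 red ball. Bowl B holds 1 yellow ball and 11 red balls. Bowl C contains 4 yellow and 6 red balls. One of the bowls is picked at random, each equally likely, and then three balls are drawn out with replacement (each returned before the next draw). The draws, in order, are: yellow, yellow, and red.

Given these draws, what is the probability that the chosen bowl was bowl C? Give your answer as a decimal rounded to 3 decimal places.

The likelihood of the observed sequence under each hypothesis: P(data | bowl A) = (11/12)(11/12)(1/12) = 0.070023; P(data | bowl B) = (1/12)(1/12)(11/12) = 0.0063657; P(data | bowl C) = (4/10)(4/10)(6/10) = 0.096.
The prior-weighted likelihoods are 1/3 · 0.070023 = 0.023341, 1/3 · 0.0063657 = 0.0021219, 1/3 · 0.096 = 0.032; these sum to 0.057463.
Therefore the posterior P(bowl C | data) = (0.032) / (0.057463) = 0.55688.

0.557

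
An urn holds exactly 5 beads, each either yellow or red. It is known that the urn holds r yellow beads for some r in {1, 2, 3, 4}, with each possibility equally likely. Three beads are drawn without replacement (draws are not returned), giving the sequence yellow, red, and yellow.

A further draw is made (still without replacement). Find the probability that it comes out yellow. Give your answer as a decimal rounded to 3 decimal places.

For each hypothesis, P(data | H) works out to: P(data | r = 1) = (1/5)(4/4)(0/3) = 0; P(data | r = 2) = (2/5)(3/4)(1/3) = 1/10; P(data | r = 3) = (3/5)(2/4)(2/3) = 1/5; P(data | r = 4) = (4/5)(1/4)(3/3) = 1/5.
Weighting by the prior gives 1/4 · 0 = 0, 1/4 · 1/10 = 1/40, 1/4 · 1/5 = 1/20, 1/4 · 1/5 = 1/20; summing to 1/8.
Normalising, the posterior is P(r = 1 | data) = 0, P(r = 2 | data) = 1/5, P(r = 3 | data) = 2/5, P(r = 4 | data) = 2/5.
So P(yellow next | data) = Σ P(yellow next | H) P(H | data) = (0)(1/5) + (1/2)(2/5) + (1)(2/5) = 3/5.

0.600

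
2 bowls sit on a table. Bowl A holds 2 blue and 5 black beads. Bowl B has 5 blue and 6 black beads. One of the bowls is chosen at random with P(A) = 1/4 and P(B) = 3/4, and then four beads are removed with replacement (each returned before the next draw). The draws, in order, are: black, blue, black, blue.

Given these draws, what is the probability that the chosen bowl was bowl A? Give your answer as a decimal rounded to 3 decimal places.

Under each hypothesis, the probability of the observed sequence is: P(data | bowl A) = (5/7)(2/7)(5/7)(2/7) = 0.041649; P(data | bowl B) = (6/11)(5/11)(6/11)(5/11) = 0.061471.
Weighting by the prior gives 1/4 · 0.041649 = 0.010412, 3/4 · 0.061471 = 0.046103; these sum to 0.056516.
Hence P(bowl A | data) = (0.010412) / (0.056516) = 0.18424.

0.184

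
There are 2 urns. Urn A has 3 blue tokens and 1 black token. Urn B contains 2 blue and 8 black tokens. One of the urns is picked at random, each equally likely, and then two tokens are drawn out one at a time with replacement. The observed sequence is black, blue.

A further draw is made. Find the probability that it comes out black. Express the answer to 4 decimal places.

0.5032

The likelihood of the observed sequence under each hypothesis: P(data | urn A) = (1/4)(3/4) = 3/16; P(data | urn B) = (8/10)(2/10) = 4/25.
The prior-weighted likelihoods are 1/2 · 3/16 = 3/32, 1/2 · 4/25 = 2/25; summing to 139/800.
Normalising, the posterior is P(urn A | data) = 0.53957, P(urn B | data) = 0.46043.
Averaging over the posterior, P(black next | data) = (1/4)(0.53957) + (4/5)(0.46043) = 0.50324.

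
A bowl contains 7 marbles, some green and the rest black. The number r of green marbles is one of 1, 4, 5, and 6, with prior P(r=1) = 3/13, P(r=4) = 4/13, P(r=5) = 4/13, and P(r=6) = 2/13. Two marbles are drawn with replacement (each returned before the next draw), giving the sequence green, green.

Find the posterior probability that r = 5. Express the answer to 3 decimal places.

The likelihood of the observed sequence under each hypothesis: P(data | r = 1) = (1/7)(1/7) = 1/49; P(data | r = 4) = (4/7)(4/7) = 16/49; P(data | r = 5) = (5/7)(5/7) = 25/49; P(data | r = 6) = (6/7)(6/7) = 36/49.
Weighting by the prior gives 3/13 · 1/49 = 3/637, 4/13 · 16/49 = 64/637, 4/13 · 25/49 = 100/637, 2/13 · 36/49 = 72/637; with total 239/637.
Therefore the posterior P(r = 5 | data) = (100/637) / (239/637) = 100/239.

0.418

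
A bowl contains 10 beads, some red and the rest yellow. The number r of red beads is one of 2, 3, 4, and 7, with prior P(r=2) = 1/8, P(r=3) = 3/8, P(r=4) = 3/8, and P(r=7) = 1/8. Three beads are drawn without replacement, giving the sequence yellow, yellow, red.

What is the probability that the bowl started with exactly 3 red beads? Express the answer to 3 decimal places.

0.424

Compute the likelihood of the observed sequence for each case: P(data | r = 2) = (8/10)(7/9)(2/8) = 0.15556; P(data | r = 3) = (7/10)(6/9)(3/8) = 0.175; P(data | r = 4) = (6/10)(5/9)(4/8) = 0.16667; P(data | r = 7) = (3/10)(2/9)(7/8) = 0.058333.
Multiplying each by its prior: 1/8 · 0.15556 = 0.019444, 3/8 · 0.175 = 0.065625, 3/8 · 0.16667 = 0.0625, 1/8 · 0.058333 = 0.0072917; summing to 0.15486.
By Bayes' rule, P(r = 3 | data) = (0.065625) / (0.15486) = 0.42377.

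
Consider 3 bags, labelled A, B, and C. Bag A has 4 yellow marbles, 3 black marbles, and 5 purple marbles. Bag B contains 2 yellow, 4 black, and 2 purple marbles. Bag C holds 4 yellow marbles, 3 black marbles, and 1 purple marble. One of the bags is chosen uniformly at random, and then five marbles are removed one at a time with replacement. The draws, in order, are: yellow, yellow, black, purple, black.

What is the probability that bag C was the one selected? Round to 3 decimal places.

Compute the likelihood of the observed sequence for each case: P(data | bag A) = (4/12)(4/12)(3/12)(5/12)(3/12) = 0.0028935; P(data | bag B) = (2/8)(2/8)(4/8)(2/8)(4/8) = 0.0039062; P(data | bag C) = (4/8)(4/8)(3/8)(1/8)(3/8) = 0.0043945.
Multiplying each by its prior: 1/3 · 0.0028935 = 0.00096451, 1/3 · 0.0039062 = 0.0013021, 1/3 · 0.0043945 = 0.0014648; these sum to 0.0037314.
Hence P(bag C | data) = (0.0014648) / (0.0037314) = 0.39257.

0.393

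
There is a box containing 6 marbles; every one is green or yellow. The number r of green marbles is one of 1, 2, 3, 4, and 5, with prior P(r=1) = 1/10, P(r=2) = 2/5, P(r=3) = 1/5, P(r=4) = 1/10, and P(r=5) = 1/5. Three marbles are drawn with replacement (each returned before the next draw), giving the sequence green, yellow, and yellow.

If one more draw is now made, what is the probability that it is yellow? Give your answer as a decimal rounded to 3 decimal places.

Under each hypothesis, the probability of the observed sequence is: P(data | r = 1) = (1/6)(5/6)(5/6) = 0.11574; P(data | r = 2) = (2/6)(4/6)(4/6) = 0.14815; P(data | r = 3) = (3/6)(3/6)(3/6) = 0.125; P(data | r = 4) = (4/6)(2/6)(2/6) = 0.074074; P(data | r = 5) = (5/6)(1/6)(1/6) = 0.023148.
The prior-weighted likelihoods are 1/10 · 0.11574 = 0.011574, 2/5 · 0.14815 = 0.059259, 1/5 · 0.125 = 0.025, 1/10 · 0.074074 = 0.0074074, 1/5 · 0.023148 = 0.0046296; these sum to 0.10787.
Dividing through by the total gives posterior P(r = 1 | data) = 0.1073, P(r = 2 | data) = 0.54936, P(r = 3 | data) = 0.23176, P(r = 4 | data) = 0.06867, P(r = 5 | data) = 0.042918.
So P(yellow next | data) = Σ P(yellow next | H) P(H | data) = (5/6)(0.1073) + (2/3)(0.54936) + (1/2)(0.23176) + (1/3)(0.06867) + (1/6)(0.042918) = 0.60157.

0.602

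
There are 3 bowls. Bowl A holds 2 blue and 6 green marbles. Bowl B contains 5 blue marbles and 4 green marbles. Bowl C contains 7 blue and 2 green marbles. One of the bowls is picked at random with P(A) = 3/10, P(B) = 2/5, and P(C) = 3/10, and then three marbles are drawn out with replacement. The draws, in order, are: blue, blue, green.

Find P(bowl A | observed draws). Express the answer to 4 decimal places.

For each hypothesis, P(data | H) works out to: P(data | bowl A) = (2/8)(2/8)(6/8) = 0.046875; P(data | bowl B) = (5/9)(5/9)(4/9) = 0.13717; P(data | bowl C) = (7/9)(7/9)(2/9) = 0.13443.
Multiplying each by its prior: 3/10 · 0.046875 = 0.014063, 2/5 · 0.13717 = 0.05487, 3/10 · 0.13443 = 0.040329; with total 0.10926.
So P(bowl A | data) = (0.014063) / (0.10926) = 0.12871.

0.1287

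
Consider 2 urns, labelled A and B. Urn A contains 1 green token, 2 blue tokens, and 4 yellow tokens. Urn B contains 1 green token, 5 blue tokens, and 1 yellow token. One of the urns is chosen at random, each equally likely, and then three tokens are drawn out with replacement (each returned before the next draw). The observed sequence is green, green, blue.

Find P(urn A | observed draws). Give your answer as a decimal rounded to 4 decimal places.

0.2857

Under each hypothesis, the probability of the observed sequence is: P(data | urn A) = (1/7)(1/7)(2/7) = 2/343; P(data | urn B) = (1/7)(1/7)(5/7) = 5/343.
The prior-weighted likelihoods are 1/2 · 2/343 = 1/343, 1/2 · 5/343 = 5/686; summing to 1/98.
Hence P(urn A | data) = (1/343) / (1/98) = 2/7.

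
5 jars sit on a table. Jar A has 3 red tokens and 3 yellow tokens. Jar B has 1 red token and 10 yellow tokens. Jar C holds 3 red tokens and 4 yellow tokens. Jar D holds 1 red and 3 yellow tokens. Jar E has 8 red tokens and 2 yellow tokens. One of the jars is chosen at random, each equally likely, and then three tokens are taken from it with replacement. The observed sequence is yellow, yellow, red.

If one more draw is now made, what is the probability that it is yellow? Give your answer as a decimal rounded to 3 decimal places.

0.629

Under each hypothesis, the probability of the observed sequence is: P(data | jar A) = (3/6)(3/6)(3/6) = 0.125; P(data | jar B) = (10/11)(10/11)(1/11) = 0.075131; P(data | jar C) = (4/7)(4/7)(3/7) = 0.13994; P(data | jar D) = (3/4)(3/4)(1/4) = 0.14062; P(data | jar E) = (2/10)(2/10)(8/10) = 0.032.
The prior-weighted likelihoods are 1/5 · 0.125 = 0.025, 1/5 · 0.075131 = 0.015026, 1/5 · 0.13994 = 0.027988, 1/5 · 0.14062 = 0.028125, 1/5 · 0.032 = 0.0064; with total 0.10254.
Normalising, the posterior is P(jar A | data) = 0.24381, P(jar B | data) = 0.14654, P(jar C | data) = 0.27295, P(jar D | data) = 0.27428, P(jar E | data) = 0.062415.
So P(yellow next | data) = Σ P(yellow next | H) P(H | data) = (1/2)(0.24381) + (10/11)(0.14654) + (4/7)(0.27295) + (3/4)(0.27428) + (1/5)(0.062415) = 0.62929.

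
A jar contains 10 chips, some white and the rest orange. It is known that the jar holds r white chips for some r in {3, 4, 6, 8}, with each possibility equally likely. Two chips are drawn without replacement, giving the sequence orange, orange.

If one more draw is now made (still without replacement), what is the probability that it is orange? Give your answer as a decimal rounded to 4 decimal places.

The likelihood of the observed sequence under each hypothesis: P(data | r = 3) = (7/10)(6/9) = 7/15; P(data | r = 4) = (6/10)(5/9) = 1/3; P(data | r = 6) = (4/10)(3/9) = 2/15; P(data | r = 8) = (2/10)(1/9) = 1/45.
Weighting by the prior gives 1/4 · 7/15 = 7/60, 1/4 · 1/3 = 1/12, 1/4 · 2/15 = 1/30, 1/4 · 1/45 = 1/180; with total 43/180.
The posterior is then P(r = 3 | data) = 21/43, P(r = 4 | data) = 15/43, P(r = 6 | data) = 6/43, P(r = 8 | data) = 1/43.
So P(orange next | data) = Σ P(orange next | H) P(H | data) = (5/8)(21/43) + (1/2)(15/43) + (1/4)(6/43) + (0)(1/43) = 177/344.

0.5145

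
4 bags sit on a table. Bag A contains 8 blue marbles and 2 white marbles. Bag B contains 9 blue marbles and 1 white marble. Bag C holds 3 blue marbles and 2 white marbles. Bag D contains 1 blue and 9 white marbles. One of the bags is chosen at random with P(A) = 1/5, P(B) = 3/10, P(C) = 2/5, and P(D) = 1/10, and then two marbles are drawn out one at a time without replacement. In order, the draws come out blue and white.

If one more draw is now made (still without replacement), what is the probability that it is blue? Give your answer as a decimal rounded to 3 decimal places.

0.722

For each hypothesis, P(data | H) works out to: P(data | bag A) = (8/10)(2/9) = 8/45; P(data | bag B) = (9/10)(1/9) = 1/10; P(data | bag C) = (3/5)(2/4) = 3/10; P(data | bag D) = (1/10)(9/9) = 1/10.
Multiplying each by its prior: 1/5 · 8/45 = 8/225, 3/10 · 1/10 = 3/100, 2/5 · 3/10 = 3/25, 1/10 · 1/10 = 1/100; with total 44/225.
Normalising, the posterior is P(bag A | data) = 2/11, P(bag B | data) = 27/176, P(bag C | data) = 27/44, P(bag D | data) = 9/176.
So P(blue next | data) = Σ P(blue next | H) P(H | data) = (7/8)(2/11) + (1)(27/176) + (2/3)(27/44) + (0)(9/176) = 127/176.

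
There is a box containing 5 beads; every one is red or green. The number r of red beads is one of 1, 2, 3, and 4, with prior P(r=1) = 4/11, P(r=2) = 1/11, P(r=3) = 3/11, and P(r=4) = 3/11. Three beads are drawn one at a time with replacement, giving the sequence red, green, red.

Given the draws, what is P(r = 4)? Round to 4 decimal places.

0.3692

The likelihood of the observed sequence under each hypothesis: P(data | r = 1) = (1/5)(4/5)(1/5) = 0.032; P(data | r = 2) = (2/5)(3/5)(2/5) = 0.096; P(data | r = 3) = (3/5)(2/5)(3/5) = 0.144; P(data | r = 4) = (4/5)(1/5)(4/5) = 0.128.
Multiplying each by its prior: 4/11 · 0.032 = 0.011636, 1/11 · 0.096 = 0.0087273, 3/11 · 0.144 = 0.039273, 3/11 · 0.128 = 0.034909; these sum to 0.094545.
Hence P(r = 4 | data) = (0.034909) / (0.094545) = 0.36923.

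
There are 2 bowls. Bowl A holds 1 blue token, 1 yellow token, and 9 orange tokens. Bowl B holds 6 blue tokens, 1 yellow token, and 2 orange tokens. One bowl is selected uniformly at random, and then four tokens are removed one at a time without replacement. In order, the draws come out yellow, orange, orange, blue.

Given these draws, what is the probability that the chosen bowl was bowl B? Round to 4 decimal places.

0.3039

The likelihood of the observed sequence under each hypothesis: P(data | bowl A) = (1/11)(9/10)(8/9)(1/8) = 0.0090909; P(data | bowl B) = (1/9)(2/8)(1/7)(6/6) = 0.0039683.
Multiplying each by its prior: 1/2 · 0.0090909 = 0.0045455, 1/2 · 0.0039683 = 0.0019841; these sum to 0.0065296.
Therefore the posterior P(bowl B | data) = (0.0019841) / (0.0065296) = 0.30387.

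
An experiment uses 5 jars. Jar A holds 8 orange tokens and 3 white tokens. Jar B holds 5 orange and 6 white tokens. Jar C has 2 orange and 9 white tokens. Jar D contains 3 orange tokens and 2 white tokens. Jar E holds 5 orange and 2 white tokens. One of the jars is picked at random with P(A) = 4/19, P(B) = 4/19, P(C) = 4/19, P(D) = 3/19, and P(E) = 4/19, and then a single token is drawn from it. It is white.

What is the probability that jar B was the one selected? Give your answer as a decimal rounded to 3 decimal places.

For each hypothesis, P(data | H) works out to: P(data | jar A) = (3/11) = 0.27273; P(data | jar B) = (6/11) = 0.54545; P(data | jar C) = (9/11) = 0.81818; P(data | jar D) = (2/5) = 0.4; P(data | jar E) = (2/7) = 0.28571.
Multiplying each by its prior: 4/19 · 0.27273 = 0.057416, 4/19 · 0.54545 = 0.11483, 4/19 · 0.81818 = 0.17225, 3/19 · 0.4 = 0.063158, 4/19 · 0.28571 = 0.06015; these sum to 0.46781.
By Bayes' rule, P(jar B | data) = (0.11483) / (0.46781) = 0.24547.

0.245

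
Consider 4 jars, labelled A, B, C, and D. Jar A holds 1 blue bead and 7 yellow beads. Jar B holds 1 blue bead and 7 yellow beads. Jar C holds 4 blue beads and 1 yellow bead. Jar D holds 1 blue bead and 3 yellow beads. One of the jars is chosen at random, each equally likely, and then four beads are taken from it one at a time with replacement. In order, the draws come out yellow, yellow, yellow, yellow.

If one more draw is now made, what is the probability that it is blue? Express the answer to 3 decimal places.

0.152

Under each hypothesis, the probability of the observed sequence is: P(data | jar A) = (7/8)(7/8)(7/8)(7/8) = 0.58618; P(data | jar B) = (7/8)(7/8)(7/8)(7/8) = 0.58618; P(data | jar C) = (1/5)(1/5)(1/5)(1/5) = 0.0016; P(data | jar D) = (3/4)(3/4)(3/4)(3/4) = 0.31641.
The prior-weighted likelihoods are 1/4 · 0.58618 = 0.14655, 1/4 · 0.58618 = 0.14655, 1/4 · 0.0016 = 0.0004, 1/4 · 0.31641 = 0.079102; summing to 0.37259.
The posterior is then P(jar A | data) = 0.39331, P(jar B | data) = 0.39331, P(jar C | data) = 0.0010736, P(jar D | data) = 0.2123.
Averaging over the posterior, P(blue next | data) = (1/8)(0.39331) + (1/8)(0.39331) + (4/5)(0.0010736) + (1/4)(0.2123) = 0.15226.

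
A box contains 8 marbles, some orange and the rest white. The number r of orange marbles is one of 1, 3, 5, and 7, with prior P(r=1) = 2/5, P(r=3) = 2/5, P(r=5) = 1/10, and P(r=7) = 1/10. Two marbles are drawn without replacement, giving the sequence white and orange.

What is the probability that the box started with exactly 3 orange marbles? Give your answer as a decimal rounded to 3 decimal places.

0.545

Compute the likelihood of the observed sequence for each case: P(data | r = 1) = (7/8)(1/7) = 1/8; P(data | r = 3) = (5/8)(3/7) = 15/56; P(data | r = 5) = (3/8)(5/7) = 15/56; P(data | r = 7) = (1/8)(7/7) = 1/8.
The prior-weighted likelihoods are 2/5 · 1/8 = 1/20, 2/5 · 15/56 = 3/28, 1/10 · 15/56 = 3/112, 1/10 · 1/8 = 1/80; with total 11/56.
Therefore the posterior P(r = 3 | data) = (3/28) / (11/56) = 6/11.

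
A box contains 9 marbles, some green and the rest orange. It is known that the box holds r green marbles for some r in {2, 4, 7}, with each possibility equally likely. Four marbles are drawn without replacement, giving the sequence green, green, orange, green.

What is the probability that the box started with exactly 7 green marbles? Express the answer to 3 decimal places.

Compute the likelihood of the observed sequence for each case: P(data | r = 2) = (2/9)(1/8)(7/7)(0/6) = 0; P(data | r = 4) = (4/9)(3/8)(5/7)(2/6) = 5/126; P(data | r = 7) = (7/9)(6/8)(2/7)(5/6) = 5/36.
Weighting by the prior gives 1/3 · 0 = 0, 1/3 · 5/126 = 5/378, 1/3 · 5/36 = 5/108; summing to 5/84.
Therefore the posterior P(r = 7 | data) = (5/108) / (5/84) = 7/9.

0.778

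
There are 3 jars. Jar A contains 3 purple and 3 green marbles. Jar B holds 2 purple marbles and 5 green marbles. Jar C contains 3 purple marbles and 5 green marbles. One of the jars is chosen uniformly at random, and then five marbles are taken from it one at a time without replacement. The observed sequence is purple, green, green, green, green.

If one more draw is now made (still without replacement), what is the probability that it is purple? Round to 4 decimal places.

0.5600

The likelihood of the observed sequence under each hypothesis: P(data | jar A) = (3/6)(3/5)(2/4)(1/3)(0/2) = 0; P(data | jar B) = (2/7)(5/6)(4/5)(3/4)(2/3) = 2/21; P(data | jar C) = (3/8)(5/7)(4/6)(3/5)(2/4) = 3/56.
Weighting by the prior gives 1/3 · 0 = 0, 1/3 · 2/21 = 2/63, 1/3 · 3/56 = 1/56; with total 25/504.
The posterior is then P(jar A | data) = 0, P(jar B | data) = 16/25, P(jar C | data) = 9/25.
The predictive probability is P(purple next | data) = (1/2)(16/25) + (2/3)(9/25) = 14/25.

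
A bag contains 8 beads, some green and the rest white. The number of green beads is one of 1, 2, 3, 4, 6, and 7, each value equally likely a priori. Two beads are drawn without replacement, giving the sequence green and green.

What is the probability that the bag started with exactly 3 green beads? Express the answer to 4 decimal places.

0.0652

Compute the likelihood of the observed sequence for each case: P(data | r = 1) = (1/8)(0/7) = 0; P(data | r = 2) = (2/8)(1/7) = 1/28; P(data | r = 3) = (3/8)(2/7) = 3/28; P(data | r = 4) = (4/8)(3/7) = 3/14; P(data | r = 6) = (6/8)(5/7) = 15/28; P(data | r = 7) = (7/8)(6/7) = 3/4.
Multiplying each by its prior: 1/6 · 0 = 0, 1/6 · 1/28 = 1/168, 1/6 · 3/28 = 1/56, 1/6 · 3/14 = 1/28, 1/6 · 15/28 = 5/56, 1/6 · 3/4 = 1/8; with total 23/84.
By Bayes' rule, P(r = 3 | data) = (1/56) / (23/84) = 3/46.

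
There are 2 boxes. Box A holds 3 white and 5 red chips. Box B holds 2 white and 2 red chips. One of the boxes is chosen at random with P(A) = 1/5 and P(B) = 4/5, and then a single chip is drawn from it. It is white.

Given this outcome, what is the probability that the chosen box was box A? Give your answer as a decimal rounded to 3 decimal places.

0.158

For each hypothesis, P(data | H) works out to: P(data | box A) = (3/8) = 3/8; P(data | box B) = (2/4) = 1/2.
The prior-weighted likelihoods are 1/5 · 3/8 = 3/40, 4/5 · 1/2 = 2/5; with total 19/40.
Therefore the posterior P(box A | data) = (3/40) / (19/40) = 3/19.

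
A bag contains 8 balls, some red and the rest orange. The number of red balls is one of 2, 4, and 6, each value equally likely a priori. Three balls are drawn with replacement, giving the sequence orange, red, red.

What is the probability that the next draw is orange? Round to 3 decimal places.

0.425

For each hypothesis, P(data | H) works out to: P(data | r = 2) = (6/8)(2/8)(2/8) = 3/64; P(data | r = 4) = (4/8)(4/8)(4/8) = 1/8; P(data | r = 6) = (2/8)(6/8)(6/8) = 9/64.
The prior-weighted likelihoods are 1/3 · 3/64 = 1/64, 1/3 · 1/8 = 1/24, 1/3 · 9/64 = 3/64; these sum to 5/48.
Dividing through by the total gives posterior P(r = 2 | data) = 3/20, P(r = 4 | data) = 2/5, P(r = 6 | data) = 9/20.
The predictive probability is P(orange next | data) = (3/4)(3/20) + (1/2)(2/5) + (1/4)(9/20) = 17/40.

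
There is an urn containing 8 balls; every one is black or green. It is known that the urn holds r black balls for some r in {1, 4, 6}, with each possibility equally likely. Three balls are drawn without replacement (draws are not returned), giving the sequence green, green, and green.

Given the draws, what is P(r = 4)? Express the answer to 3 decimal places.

The likelihood of the observed sequence under each hypothesis: P(data | r = 1) = (7/8)(6/7)(5/6) = 5/8; P(data | r = 4) = (4/8)(3/7)(2/6) = 1/14; P(data | r = 6) = (2/8)(1/7)(0/6) = 0.
Weighting by the prior gives 1/3 · 5/8 = 5/24, 1/3 · 1/14 = 1/42, 1/3 · 0 = 0; summing to 13/56.
Therefore the posterior P(r = 4 | data) = (1/42) / (13/56) = 4/39.

0.103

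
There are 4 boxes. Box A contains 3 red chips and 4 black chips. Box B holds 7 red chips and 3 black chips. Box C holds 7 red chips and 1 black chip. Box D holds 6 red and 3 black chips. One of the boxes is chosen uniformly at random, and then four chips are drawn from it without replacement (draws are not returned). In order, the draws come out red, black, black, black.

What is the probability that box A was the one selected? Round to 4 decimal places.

The likelihood of the observed sequence under each hypothesis: P(data | box A) = (3/7)(4/6)(3/5)(2/4) = 0.085714; P(data | box B) = (7/10)(3/9)(2/8)(1/7) = 0.0083333; P(data | box C) = (7/8)(1/7)(0/6) = 0; P(data | box D) = (6/9)(3/8)(2/7)(1/6) = 0.011905.
The prior-weighted likelihoods are 1/4 · 0.085714 = 0.021429, 1/4 · 0.0083333 = 0.0020833, 1/4 · 0 = 0, 1/4 · 0.011905 = 0.0029762; with total 0.026488.
By Bayes' rule, P(box A | data) = (0.021429) / (0.026488) = 0.80899.

0.8090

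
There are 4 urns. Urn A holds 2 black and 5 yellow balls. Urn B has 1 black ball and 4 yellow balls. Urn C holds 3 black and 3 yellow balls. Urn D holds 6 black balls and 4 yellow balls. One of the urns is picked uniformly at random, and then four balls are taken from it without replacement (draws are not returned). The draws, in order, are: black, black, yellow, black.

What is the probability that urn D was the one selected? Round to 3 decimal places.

For each hypothesis, P(data | H) works out to: P(data | urn A) = (2/7)(1/6)(5/5)(0/4) = 0; P(data | urn B) = (1/5)(0/4) = 0; P(data | urn C) = (3/6)(2/5)(3/4)(1/3) = 0.05; P(data | urn D) = (6/10)(5/9)(4/8)(4/7) = 0.095238.
The prior-weighted likelihoods are 1/4 · 0 = 0, 1/4 · 0 = 0, 1/4 · 0.05 = 0.0125, 1/4 · 0.095238 = 0.02381; with total 0.03631.
Hence P(urn D | data) = (0.02381) / (0.03631) = 0.65574.

0.656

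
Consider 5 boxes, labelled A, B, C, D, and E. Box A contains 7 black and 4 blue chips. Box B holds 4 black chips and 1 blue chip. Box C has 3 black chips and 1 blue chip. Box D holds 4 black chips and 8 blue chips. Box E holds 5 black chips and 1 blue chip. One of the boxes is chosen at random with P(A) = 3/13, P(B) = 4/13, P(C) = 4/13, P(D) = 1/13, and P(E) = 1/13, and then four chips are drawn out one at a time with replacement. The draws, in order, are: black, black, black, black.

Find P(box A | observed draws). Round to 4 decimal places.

0.1265

Under each hypothesis, the probability of the observed sequence is: P(data | box A) = (7/11)(7/11)(7/11)(7/11) = 0.16399; P(data | box B) = (4/5)(4/5)(4/5)(4/5) = 0.4096; P(data | box C) = (3/4)(3/4)(3/4)(3/4) = 0.31641; P(data | box D) = (4/12)(4/12)(4/12)(4/12) = 0.012346; P(data | box E) = (5/6)(5/6)(5/6)(5/6) = 0.48225.
Multiplying each by its prior: 3/13 · 0.16399 = 0.037844, 4/13 · 0.4096 = 0.12603, 4/13 · 0.31641 = 0.097356, 1/13 · 0.012346 = 0.00094967, 1/13 · 0.48225 = 0.037096; these sum to 0.29928.
Hence P(box A | data) = (0.037844) / (0.29928) = 0.12645.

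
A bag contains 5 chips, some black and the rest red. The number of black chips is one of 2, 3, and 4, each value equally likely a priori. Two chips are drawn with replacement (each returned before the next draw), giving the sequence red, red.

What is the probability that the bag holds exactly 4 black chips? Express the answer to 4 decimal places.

0.0714

The likelihood of the observed sequence under each hypothesis: P(data | r = 2) = (3/5)(3/5) = 9/25; P(data | r = 3) = (2/5)(2/5) = 4/25; P(data | r = 4) = (1/5)(1/5) = 1/25.
Multiplying each by its prior: 1/3 · 9/25 = 3/25, 1/3 · 4/25 = 4/75, 1/3 · 1/25 = 1/75; with total 14/75.
Therefore the posterior P(r = 4 | data) = (1/75) / (14/75) = 1/14.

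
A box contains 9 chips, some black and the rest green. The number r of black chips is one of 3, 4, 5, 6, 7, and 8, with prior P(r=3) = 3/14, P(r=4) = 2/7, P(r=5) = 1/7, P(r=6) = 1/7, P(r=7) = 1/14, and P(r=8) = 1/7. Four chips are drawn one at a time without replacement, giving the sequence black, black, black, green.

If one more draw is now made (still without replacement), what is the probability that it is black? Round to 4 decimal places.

0.6000

For each hypothesis, P(data | H) works out to: P(data | r = 3) = (3/9)(2/8)(1/7)(6/6) = 1/84; P(data | r = 4) = (4/9)(3/8)(2/7)(5/6) = 5/126; P(data | r = 5) = (5/9)(4/8)(3/7)(4/6) = 5/63; P(data | r = 6) = (6/9)(5/8)(4/7)(3/6) = 5/42; P(data | r = 7) = (7/9)(6/8)(5/7)(2/6) = 5/36; P(data | r = 8) = (8/9)(7/8)(6/7)(1/6) = 1/9.
The prior-weighted likelihoods are 3/14 · 1/84 = 1/392, 2/7 · 5/126 = 5/441, 1/7 · 5/63 = 5/441, 1/7 · 5/42 = 5/294, 1/14 · 5/36 = 5/504, 1/7 · 1/9 = 1/63; summing to 10/147.
Normalising, the posterior is P(r = 3 | data) = 3/80, P(r = 4 | data) = 1/6, P(r = 5 | data) = 1/6, P(r = 6 | data) = 1/4, P(r = 7 | data) = 7/48, P(r = 8 | data) = 7/30.
Averaging over the posterior, P(black next | data) = (0)(3/80) + (1/5)(1/6) + (2/5)(1/6) + (3/5)(1/4) + (4/5)(7/48) + (1)(7/30) = 3/5.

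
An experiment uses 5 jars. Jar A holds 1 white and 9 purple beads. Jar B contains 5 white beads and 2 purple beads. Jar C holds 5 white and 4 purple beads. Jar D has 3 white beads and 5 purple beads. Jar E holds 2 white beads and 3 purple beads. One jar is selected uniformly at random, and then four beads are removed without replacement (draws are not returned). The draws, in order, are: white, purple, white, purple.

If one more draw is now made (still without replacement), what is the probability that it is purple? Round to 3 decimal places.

0.621

The likelihood of the observed sequence under each hypothesis: P(data | jar A) = (1/10)(9/9)(0/8) = 0; P(data | jar B) = (5/7)(2/6)(4/5)(1/4) = 0.047619; P(data | jar C) = (5/9)(4/8)(4/7)(3/6) = 0.079365; P(data | jar D) = (3/8)(5/7)(2/6)(4/5) = 0.071429; P(data | jar E) = (2/5)(3/4)(1/3)(2/2) = 0.1.
Multiplying each by its prior: 1/5 · 0 = 0, 1/5 · 0.047619 = 0.0095238, 1/5 · 0.079365 = 0.015873, 1/5 · 0.071429 = 0.014286, 1/5 · 0.1 = 0.02; these sum to 0.059683.
Dividing through by the total gives posterior P(jar A | data) = 0, P(jar B | data) = 0.15957, P(jar C | data) = 0.26596, P(jar D | data) = 0.23936, P(jar E | data) = 0.33511.
Averaging over the posterior, P(purple next | data) = (0)(0.15957) + (2/5)(0.26596) + (3/4)(0.23936) + (1)(0.33511) = 0.62101.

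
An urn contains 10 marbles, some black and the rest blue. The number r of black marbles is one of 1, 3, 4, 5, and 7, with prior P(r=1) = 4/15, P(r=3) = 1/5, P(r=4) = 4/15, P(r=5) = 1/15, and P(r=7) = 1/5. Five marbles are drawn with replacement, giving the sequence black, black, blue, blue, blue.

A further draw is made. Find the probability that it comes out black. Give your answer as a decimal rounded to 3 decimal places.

0.391

Compute the likelihood of the observed sequence for each case: P(data | r = 1) = (1/10)(1/10)(9/10)(9/10)(9/10) = 0.00729; P(data | r = 3) = (3/10)(3/10)(7/10)(7/10)(7/10) = 0.03087; P(data | r = 4) = (4/10)(4/10)(6/10)(6/10)(6/10) = 0.03456; P(data | r = 5) = (5/10)(5/10)(5/10)(5/10)(5/10) = 0.03125; P(data | r = 7) = (7/10)(7/10)(3/10)(3/10)(3/10) = 0.01323.
Weighting by the prior gives 4/15 · 0.00729 = 0.001944, 1/5 · 0.03087 = 0.006174, 4/15 · 0.03456 = 0.009216, 1/15 · 0.03125 = 0.0020833, 1/5 · 0.01323 = 0.002646; summing to 0.022063.
Normalising, the posterior is P(r = 1 | data) = 0.08811, P(r = 3 | data) = 0.27983, P(r = 4 | data) = 0.41771, P(r = 5 | data) = 0.094425, P(r = 7 | data) = 0.11993.
Averaging over the posterior, P(black next | data) = (1/10)(0.08811) + (3/10)(0.27983) + (2/5)(0.41771) + (1/2)(0.094425) + (7/10)(0.11993) = 0.391.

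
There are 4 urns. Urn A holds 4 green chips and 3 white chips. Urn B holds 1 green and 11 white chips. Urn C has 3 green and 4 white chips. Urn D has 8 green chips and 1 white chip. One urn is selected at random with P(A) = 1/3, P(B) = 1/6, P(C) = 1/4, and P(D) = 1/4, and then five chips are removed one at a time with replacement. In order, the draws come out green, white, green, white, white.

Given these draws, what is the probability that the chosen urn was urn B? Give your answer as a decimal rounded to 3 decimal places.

Compute the likelihood of the observed sequence for each case: P(data | urn A) = (4/7)(3/7)(4/7)(3/7)(3/7) = 0.025704; P(data | urn B) = (1/12)(11/12)(1/12)(11/12)(11/12) = 0.005349; P(data | urn C) = (3/7)(4/7)(3/7)(4/7)(4/7) = 0.034271; P(data | urn D) = (8/9)(1/9)(8/9)(1/9)(1/9) = 0.0010838.
Multiplying each by its prior: 1/3 · 0.025704 = 0.0085679, 1/6 · 0.005349 = 0.0008915, 1/4 · 0.034271 = 0.0085679, 1/4 · 0.0010838 = 0.00027096; these sum to 0.018298.
So P(urn B | data) = (0.0008915) / (0.018298) = 0.048721.

0.049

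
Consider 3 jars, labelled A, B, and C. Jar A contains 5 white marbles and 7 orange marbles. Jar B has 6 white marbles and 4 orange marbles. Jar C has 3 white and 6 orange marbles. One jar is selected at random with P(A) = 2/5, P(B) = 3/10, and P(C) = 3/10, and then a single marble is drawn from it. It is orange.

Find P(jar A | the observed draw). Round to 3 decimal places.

Compute the likelihood of this draw for each case: P(data | jar A) = (7/12) = 7/12; P(data | jar B) = (4/10) = 2/5; P(data | jar C) = (6/9) = 2/3.
Multiplying each by its prior: 2/5 · 7/12 = 7/30, 3/10 · 2/5 = 3/25, 3/10 · 2/3 = 1/5; these sum to 83/150.
Hence P(jar A | data) = (7/30) / (83/150) = 35/83.

0.422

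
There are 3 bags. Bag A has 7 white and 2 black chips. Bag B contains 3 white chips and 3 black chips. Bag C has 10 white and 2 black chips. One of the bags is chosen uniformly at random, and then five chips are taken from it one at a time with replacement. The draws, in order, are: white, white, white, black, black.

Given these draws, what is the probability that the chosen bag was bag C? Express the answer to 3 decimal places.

0.228

Compute the likelihood of the observed sequence for each case: P(data | bag A) = (7/9)(7/9)(7/9)(2/9)(2/9) = 0.023235; P(data | bag B) = (3/6)(3/6)(3/6)(3/6)(3/6) = 0.03125; P(data | bag C) = (10/12)(10/12)(10/12)(2/12)(2/12) = 0.016075.
The prior-weighted likelihoods are 1/3 · 0.023235 = 0.007745, 1/3 · 0.03125 = 0.010417, 1/3 · 0.016075 = 0.0053584; these sum to 0.02352.
Therefore the posterior P(bag C | data) = (0.0053584) / (0.02352) = 0.22782.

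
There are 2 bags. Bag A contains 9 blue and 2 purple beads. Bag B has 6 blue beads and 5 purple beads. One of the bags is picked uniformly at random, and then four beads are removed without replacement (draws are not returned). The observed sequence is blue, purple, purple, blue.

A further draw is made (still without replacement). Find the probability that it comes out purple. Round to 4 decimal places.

For each hypothesis, P(data | H) works out to: P(data | bag A) = (9/11)(2/10)(1/9)(8/8) = 1/55; P(data | bag B) = (6/11)(5/10)(4/9)(5/8) = 5/66.
Weighting by the prior gives 1/2 · 1/55 = 1/110, 1/2 · 5/66 = 5/132; summing to 31/660.
Normalising, the posterior is P(bag A | data) = 6/31, P(bag B | data) = 25/31.
Averaging over the posterior, P(purple next | data) = (0)(6/31) + (3/7)(25/31) = 75/217.

0.3456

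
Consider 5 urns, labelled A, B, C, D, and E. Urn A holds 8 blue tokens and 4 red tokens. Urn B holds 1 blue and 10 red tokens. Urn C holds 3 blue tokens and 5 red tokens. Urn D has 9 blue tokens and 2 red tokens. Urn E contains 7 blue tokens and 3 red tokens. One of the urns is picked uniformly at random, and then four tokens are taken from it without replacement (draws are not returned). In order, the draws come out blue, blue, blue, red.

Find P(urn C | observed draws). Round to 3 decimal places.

Compute the likelihood of the observed sequence for each case: P(data | urn A) = (8/12)(7/11)(6/10)(4/9) = 0.11313; P(data | urn B) = (1/11)(0/10) = 0; P(data | urn C) = (3/8)(2/7)(1/6)(5/5) = 0.017857; P(data | urn D) = (9/11)(8/10)(7/9)(2/8) = 0.12727; P(data | urn E) = (7/10)(6/9)(5/8)(3/7) = 0.125.
Weighting by the prior gives 1/5 · 0.11313 = 0.022626, 1/5 · 0 = 0, 1/5 · 0.017857 = 0.0035714, 1/5 · 0.12727 = 0.025455, 1/5 · 0.125 = 0.025; with total 0.076652.
Therefore the posterior P(urn C | data) = (0.0035714) / (0.076652) = 0.046593.

0.047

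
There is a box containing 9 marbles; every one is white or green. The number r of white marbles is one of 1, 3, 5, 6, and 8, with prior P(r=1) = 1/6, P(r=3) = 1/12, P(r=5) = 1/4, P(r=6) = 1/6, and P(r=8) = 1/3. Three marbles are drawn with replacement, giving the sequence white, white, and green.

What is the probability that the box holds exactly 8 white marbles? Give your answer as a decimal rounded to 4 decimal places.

0.3040

Under each hypothesis, the probability of the observed sequence is: P(data | r = 1) = (1/9)(1/9)(8/9) = 0.010974; P(data | r = 3) = (3/9)(3/9)(6/9) = 0.074074; P(data | r = 5) = (5/9)(5/9)(4/9) = 0.13717; P(data | r = 6) = (6/9)(6/9)(3/9) = 0.14815; P(data | r = 8) = (8/9)(8/9)(1/9) = 0.087791.
Weighting by the prior gives 1/6 · 0.010974 = 0.001829, 1/12 · 0.074074 = 0.0061728, 1/4 · 0.13717 = 0.034294, 1/6 · 0.14815 = 0.024691, 1/3 · 0.087791 = 0.029264; summing to 0.096251.
Hence P(r = 8 | data) = (0.029264) / (0.096251) = 0.30404.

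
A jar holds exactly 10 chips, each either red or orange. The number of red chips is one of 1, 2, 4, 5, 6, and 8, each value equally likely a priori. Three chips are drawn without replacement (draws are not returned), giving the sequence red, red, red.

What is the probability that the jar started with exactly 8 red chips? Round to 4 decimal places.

The likelihood of the observed sequence under each hypothesis: P(data | r = 1) = (1/10)(0/9) = 0; P(data | r = 2) = (2/10)(1/9)(0/8) = 0; P(data | r = 4) = (4/10)(3/9)(2/8) = 1/30; P(data | r = 5) = (5/10)(4/9)(3/8) = 1/12; P(data | r = 6) = (6/10)(5/9)(4/8) = 1/6; P(data | r = 8) = (8/10)(7/9)(6/8) = 7/15.
The prior-weighted likelihoods are 1/6 · 0 = 0, 1/6 · 0 = 0, 1/6 · 1/30 = 1/180, 1/6 · 1/12 = 1/72, 1/6 · 1/6 = 1/36, 1/6 · 7/15 = 7/90; these sum to 1/8.
Therefore the posterior P(r = 8 | data) = (7/90) / (1/8) = 28/45.

0.6222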